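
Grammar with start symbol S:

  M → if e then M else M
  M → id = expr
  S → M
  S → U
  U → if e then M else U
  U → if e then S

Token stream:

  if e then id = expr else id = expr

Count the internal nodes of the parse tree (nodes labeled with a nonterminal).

[S [M if e then [M id = expr] else [M id = expr]]]

4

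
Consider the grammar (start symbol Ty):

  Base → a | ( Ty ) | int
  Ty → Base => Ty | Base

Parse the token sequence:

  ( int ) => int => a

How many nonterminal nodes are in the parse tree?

[Ty [Base ( [Ty [Base int]] )] => [Ty [Base int] => [Ty [Base a]]]]

8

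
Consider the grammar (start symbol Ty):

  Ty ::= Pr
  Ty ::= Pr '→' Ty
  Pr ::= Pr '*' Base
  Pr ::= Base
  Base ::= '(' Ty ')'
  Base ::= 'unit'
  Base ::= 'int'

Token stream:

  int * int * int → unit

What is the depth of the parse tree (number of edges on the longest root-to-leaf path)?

5

[Ty [Pr [Pr [Pr [Base int]] * [Base int]] * [Base int]] → [Ty [Pr [Base unit]]]]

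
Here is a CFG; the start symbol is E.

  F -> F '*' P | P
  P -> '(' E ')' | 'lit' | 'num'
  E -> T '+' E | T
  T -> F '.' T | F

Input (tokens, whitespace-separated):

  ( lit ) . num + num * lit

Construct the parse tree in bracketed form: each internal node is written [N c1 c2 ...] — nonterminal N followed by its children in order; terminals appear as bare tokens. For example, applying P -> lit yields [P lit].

[E [T [F [P ( [E [T [F [P lit]]]] )]] . [T [F [P num]]]] + [E [T [F [F [P num]] * [P lit]]]]]

E
T + E
F . T + E
P . T + E
( E ) . T + E
( T ) . T + E
( F ) . T + E
( P ) . T + E
( lit ) . T + E
( lit ) . F + E
( lit ) . P + E
( lit ) . num + E
( lit ) . num + T
( lit ) . num + F
( lit ) . num + F * P
( lit ) . num + P * P
( lit ) . num + num * P
( lit ) . num + num * lit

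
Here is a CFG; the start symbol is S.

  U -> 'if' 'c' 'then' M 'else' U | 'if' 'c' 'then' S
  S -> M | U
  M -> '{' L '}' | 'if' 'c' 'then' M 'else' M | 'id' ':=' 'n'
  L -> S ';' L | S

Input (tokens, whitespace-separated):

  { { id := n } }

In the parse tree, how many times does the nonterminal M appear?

[S [M { [L [S [M { [L [S [M id := n]]] }]]] }]]

3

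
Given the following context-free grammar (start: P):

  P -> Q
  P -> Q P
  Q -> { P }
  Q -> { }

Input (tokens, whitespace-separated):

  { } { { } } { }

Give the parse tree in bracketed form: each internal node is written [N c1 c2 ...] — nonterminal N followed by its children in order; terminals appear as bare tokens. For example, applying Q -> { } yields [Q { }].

P
Q P
{ } P
{ } Q P
{ } { P } P
{ } { Q } P
{ } { { } } P
{ } { { } } Q
{ } { { } } { }

[P [Q { }] [P [Q { [P [Q { }]] }] [P [Q { }]]]]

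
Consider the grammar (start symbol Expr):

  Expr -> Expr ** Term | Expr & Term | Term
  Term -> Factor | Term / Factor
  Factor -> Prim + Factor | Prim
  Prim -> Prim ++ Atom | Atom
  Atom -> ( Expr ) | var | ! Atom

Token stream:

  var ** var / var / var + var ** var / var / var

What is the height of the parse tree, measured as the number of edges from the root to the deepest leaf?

[Expr [Expr [Expr [Term [Factor [Prim [Atom var]]]]] ** [Term [Term [Term [Factor [Prim [Atom var]]]] / [Factor [Prim [Atom var]]]] / [Factor [Prim [Atom var]] + [Factor [Prim [Atom var]]]]]] ** [Term [Term [Term [Factor [Prim [Atom var]]]] / [Factor [Prim [Atom var]]]] / [Factor [Prim [Atom var]]]]]

8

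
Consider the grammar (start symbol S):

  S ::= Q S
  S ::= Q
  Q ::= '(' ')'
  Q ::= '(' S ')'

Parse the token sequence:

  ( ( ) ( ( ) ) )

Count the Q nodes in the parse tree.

4

[S [Q ( [S [Q ( )] [S [Q ( [S [Q ( )]] )]]] )]]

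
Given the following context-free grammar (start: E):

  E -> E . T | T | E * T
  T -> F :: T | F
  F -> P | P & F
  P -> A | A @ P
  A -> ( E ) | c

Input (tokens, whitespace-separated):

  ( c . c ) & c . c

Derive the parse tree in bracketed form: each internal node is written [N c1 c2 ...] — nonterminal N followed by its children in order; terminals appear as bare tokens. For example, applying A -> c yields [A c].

[E [E [T [F [P [A ( [E [E [T [F [P [A c]]]]] . [T [F [P [A c]]]]] )]] & [F [P [A c]]]]]] . [T [F [P [A c]]]]]

E
E . T
T . T
F . T
P & F . T
A & F . T
( E ) & F . T
( E . T ) & F . T
( T . T ) & F . T
( F . T ) & F . T
( P . T ) & F . T
( A . T ) & F . T
( c . T ) & F . T
( c . F ) & F . T
( c . P ) & F . T
( c . A ) & F . T
( c . c ) & F . T
( c . c ) & P . T
( c . c ) & A . T
( c . c ) & c . T
( c . c ) & c . F
( c . c ) & c . P
( c . c ) & c . A
( c . c ) & c . c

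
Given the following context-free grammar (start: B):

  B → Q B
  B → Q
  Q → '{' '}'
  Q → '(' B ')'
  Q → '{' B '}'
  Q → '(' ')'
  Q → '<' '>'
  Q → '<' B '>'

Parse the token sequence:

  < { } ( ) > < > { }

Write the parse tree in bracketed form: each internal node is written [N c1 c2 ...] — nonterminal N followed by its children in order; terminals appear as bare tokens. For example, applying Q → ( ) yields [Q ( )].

B
Q B
< B > B
< Q B > B
< { } B > B
< { } Q > B
< { } ( ) > B
< { } ( ) > Q B
< { } ( ) > < > B
< { } ( ) > < > Q
< { } ( ) > < > { }

[B [Q < [B [Q { }] [B [Q ( )]]] >] [B [Q < >] [B [Q { }]]]]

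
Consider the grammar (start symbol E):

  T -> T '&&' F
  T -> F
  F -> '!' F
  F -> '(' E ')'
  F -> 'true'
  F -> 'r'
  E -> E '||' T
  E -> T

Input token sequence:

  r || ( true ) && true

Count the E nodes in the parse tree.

[E [E [T [F r]]] || [T [T [F ( [E [T [F true]]] )]] && [F true]]]

3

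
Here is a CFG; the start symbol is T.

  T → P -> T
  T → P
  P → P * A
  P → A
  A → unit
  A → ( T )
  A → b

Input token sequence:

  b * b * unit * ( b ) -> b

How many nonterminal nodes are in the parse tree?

[T [P [P [P [P [A b]] * [A b]] * [A unit]] * [A ( [T [P [A b]]] )]] -> [T [P [A b]]]]

15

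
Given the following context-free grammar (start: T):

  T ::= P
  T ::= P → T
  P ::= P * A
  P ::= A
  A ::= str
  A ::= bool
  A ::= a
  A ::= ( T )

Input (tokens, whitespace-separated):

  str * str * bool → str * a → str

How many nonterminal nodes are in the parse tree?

15

[T [P [P [P [A str]] * [A str]] * [A bool]] → [T [P [P [A str]] * [A a]] → [T [P [A str]]]]]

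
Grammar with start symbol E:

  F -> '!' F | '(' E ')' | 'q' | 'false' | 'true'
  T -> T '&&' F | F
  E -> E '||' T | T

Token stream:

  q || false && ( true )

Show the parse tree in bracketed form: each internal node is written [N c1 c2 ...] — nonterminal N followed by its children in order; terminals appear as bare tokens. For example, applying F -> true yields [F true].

[E [E [T [F q]]] || [T [T [F false]] && [F ( [E [T [F true]]] )]]]

E
E || T
T || T
F || T
q || T
q || T && F
q || F && F
q || false && F
q || false && ( E )
q || false && ( T )
q || false && ( F )
q || false && ( true )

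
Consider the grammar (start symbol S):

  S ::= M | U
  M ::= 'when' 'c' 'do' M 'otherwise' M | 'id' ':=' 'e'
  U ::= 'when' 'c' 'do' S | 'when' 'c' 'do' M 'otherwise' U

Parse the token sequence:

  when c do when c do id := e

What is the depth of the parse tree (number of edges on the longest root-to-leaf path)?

6

[S [U when c do [S [U when c do [S [M id := e]]]]]]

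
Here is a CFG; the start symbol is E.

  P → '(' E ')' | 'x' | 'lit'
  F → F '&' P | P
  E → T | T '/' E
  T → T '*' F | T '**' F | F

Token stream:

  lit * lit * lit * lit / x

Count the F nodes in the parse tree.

[E [T [T [T [T [F [P lit]]] * [F [P lit]]] * [F [P lit]]] * [F [P lit]]] / [E [T [F [P x]]]]]

5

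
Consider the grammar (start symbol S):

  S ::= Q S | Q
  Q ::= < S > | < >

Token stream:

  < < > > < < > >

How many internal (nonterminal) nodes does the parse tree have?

8

[S [Q < [S [Q < >]] >] [S [Q < [S [Q < >]] >]]]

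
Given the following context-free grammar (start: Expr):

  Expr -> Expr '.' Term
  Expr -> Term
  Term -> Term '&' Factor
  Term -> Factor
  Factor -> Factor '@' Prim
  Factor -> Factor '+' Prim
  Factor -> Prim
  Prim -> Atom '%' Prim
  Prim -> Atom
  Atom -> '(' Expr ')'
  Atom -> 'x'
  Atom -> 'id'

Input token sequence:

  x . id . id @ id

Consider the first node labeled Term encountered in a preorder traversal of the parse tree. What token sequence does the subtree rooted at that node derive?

x

[Expr [Expr [Expr [Term [Factor [Prim [Atom x]]]]] . [Term [Factor [Prim [Atom id]]]]] . [Term [Factor [Factor [Prim [Atom id]]] @ [Prim [Atom id]]]]]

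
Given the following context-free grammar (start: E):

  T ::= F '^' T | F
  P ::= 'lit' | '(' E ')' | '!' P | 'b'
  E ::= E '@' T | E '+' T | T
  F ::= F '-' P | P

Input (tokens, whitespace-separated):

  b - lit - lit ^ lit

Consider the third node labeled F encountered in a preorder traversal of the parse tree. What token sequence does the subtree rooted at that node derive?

b

[E [T [F [F [F [P b]] - [P lit]] - [P lit]] ^ [T [F [P lit]]]]]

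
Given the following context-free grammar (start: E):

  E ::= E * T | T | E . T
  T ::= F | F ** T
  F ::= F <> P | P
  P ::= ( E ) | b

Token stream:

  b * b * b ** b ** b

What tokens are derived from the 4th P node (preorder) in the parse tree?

b

[E [E [E [T [F [P b]]]] * [T [F [P b]]]] * [T [F [P b]] ** [T [F [P b]] ** [T [F [P b]]]]]]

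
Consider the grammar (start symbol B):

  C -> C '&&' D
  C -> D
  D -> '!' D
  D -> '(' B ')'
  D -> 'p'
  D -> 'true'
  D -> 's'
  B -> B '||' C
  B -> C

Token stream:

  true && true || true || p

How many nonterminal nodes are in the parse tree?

[B [B [B [C [C [D true]] && [D true]]] || [C [D true]]] || [C [D p]]]

11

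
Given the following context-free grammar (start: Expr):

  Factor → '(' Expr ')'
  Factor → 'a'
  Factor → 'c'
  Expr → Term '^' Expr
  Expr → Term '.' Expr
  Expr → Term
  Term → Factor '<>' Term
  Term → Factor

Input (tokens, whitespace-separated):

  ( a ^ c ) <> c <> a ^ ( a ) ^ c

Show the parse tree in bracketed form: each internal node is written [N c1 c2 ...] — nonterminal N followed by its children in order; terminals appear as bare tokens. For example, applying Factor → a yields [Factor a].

Expr
Term ^ Expr
Factor <> Term ^ Expr
( Expr ) <> Term ^ Expr
( Term ^ Expr ) <> Term ^ Expr
( Factor ^ Expr ) <> Term ^ Expr
( a ^ Expr ) <> Term ^ Expr
( a ^ Term ) <> Term ^ Expr
( a ^ Factor ) <> Term ^ Expr
( a ^ c ) <> Term ^ Expr
( a ^ c ) <> Factor <> Term ^ Expr
( a ^ c ) <> c <> Term ^ Expr
( a ^ c ) <> c <> Factor ^ Expr
( a ^ c ) <> c <> a ^ Expr
( a ^ c ) <> c <> a ^ Term ^ Expr
( a ^ c ) <> c <> a ^ Factor ^ Expr
( a ^ c ) <> c <> a ^ ( Expr ) ^ Expr
( a ^ c ) <> c <> a ^ ( Term ) ^ Expr
( a ^ c ) <> c <> a ^ ( Factor ) ^ Expr
( a ^ c ) <> c <> a ^ ( a ) ^ Expr
( a ^ c ) <> c <> a ^ ( a ) ^ Term
( a ^ c ) <> c <> a ^ ( a ) ^ Factor
( a ^ c ) <> c <> a ^ ( a ) ^ c

[Expr [Term [Factor ( [Expr [Term [Factor a]] ^ [Expr [Term [Factor c]]]] )] <> [Term [Factor c] <> [Term [Factor a]]]] ^ [Expr [Term [Factor ( [Expr [Term [Factor a]]] )]] ^ [Expr [Term [Factor c]]]]]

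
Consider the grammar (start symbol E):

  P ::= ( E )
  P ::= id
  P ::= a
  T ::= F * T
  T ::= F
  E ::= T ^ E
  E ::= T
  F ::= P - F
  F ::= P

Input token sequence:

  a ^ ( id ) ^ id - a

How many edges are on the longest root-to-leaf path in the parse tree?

9

[E [T [F [P a]]] ^ [E [T [F [P ( [E [T [F [P id]]]] )]]] ^ [E [T [F [P id] - [F [P a]]]]]]]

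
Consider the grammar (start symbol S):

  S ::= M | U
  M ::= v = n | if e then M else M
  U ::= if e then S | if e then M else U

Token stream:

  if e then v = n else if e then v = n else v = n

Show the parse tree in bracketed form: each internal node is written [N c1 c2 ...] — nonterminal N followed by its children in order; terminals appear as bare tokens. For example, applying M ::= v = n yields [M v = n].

S
M
if e then M else M
if e then v = n else M
if e then v = n else if e then M else M
if e then v = n else if e then v = n else M
if e then v = n else if e then v = n else v = n

[S [M if e then [M v = n] else [M if e then [M v = n] else [M v = n]]]]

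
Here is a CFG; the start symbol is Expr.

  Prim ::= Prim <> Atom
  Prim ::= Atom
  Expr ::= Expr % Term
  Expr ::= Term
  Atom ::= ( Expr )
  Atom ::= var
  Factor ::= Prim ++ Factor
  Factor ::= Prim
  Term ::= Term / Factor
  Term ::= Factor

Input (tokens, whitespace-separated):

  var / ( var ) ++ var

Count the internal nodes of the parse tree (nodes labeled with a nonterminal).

17

[Expr [Term [Term [Factor [Prim [Atom var]]]] / [Factor [Prim [Atom ( [Expr [Term [Factor [Prim [Atom var]]]]] )]] ++ [Factor [Prim [Atom var]]]]]]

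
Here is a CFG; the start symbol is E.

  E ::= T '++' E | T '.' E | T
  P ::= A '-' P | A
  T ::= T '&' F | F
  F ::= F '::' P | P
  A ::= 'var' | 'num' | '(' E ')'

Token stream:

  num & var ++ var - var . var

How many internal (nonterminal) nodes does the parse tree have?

21

[E [T [T [F [P [A num]]]] & [F [P [A var]]]] ++ [E [T [F [P [A var] - [P [A var]]]]] . [E [T [F [P [A var]]]]]]]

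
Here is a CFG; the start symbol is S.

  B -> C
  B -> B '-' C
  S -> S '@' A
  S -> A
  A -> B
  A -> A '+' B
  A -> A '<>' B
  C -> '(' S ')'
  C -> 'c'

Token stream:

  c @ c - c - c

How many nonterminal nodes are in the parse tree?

[S [S [A [B [C c]]]] @ [A [B [B [B [C c]] - [C c]] - [C c]]]]

12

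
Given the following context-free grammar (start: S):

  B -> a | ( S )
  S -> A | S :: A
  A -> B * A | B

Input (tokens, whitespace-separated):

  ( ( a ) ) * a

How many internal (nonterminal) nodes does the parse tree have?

11

[S [A [B ( [S [A [B ( [S [A [B a]]] )]]] )] * [A [B a]]]]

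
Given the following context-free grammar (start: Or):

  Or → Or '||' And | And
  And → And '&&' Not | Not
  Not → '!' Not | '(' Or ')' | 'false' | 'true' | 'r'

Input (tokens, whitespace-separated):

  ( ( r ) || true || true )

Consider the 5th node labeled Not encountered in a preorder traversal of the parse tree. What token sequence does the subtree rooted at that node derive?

[Or [And [Not ( [Or [Or [Or [And [Not ( [Or [And [Not r]]] )]]] || [And [Not true]]] || [And [Not true]]] )]]]

true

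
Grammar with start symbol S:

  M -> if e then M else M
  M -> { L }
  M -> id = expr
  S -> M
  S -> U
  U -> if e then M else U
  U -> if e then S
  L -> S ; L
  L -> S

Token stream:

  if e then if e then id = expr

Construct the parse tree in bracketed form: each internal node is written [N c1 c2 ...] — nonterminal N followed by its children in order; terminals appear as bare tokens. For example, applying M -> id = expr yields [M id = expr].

S
U
if e then S
if e then U
if e then if e then S
if e then if e then M
if e then if e then id = expr

[S [U if e then [S [U if e then [S [M id = expr]]]]]]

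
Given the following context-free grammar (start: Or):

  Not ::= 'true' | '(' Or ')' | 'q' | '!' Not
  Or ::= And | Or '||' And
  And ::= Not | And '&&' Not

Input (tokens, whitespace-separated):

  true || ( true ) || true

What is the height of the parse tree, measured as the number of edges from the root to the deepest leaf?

7

[Or [Or [Or [And [Not true]]] || [And [Not ( [Or [And [Not true]]] )]]] || [And [Not true]]]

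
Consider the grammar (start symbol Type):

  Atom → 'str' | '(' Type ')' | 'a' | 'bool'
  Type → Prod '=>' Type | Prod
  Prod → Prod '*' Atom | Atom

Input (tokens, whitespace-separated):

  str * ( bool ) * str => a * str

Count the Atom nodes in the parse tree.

[Type [Prod [Prod [Prod [Atom str]] * [Atom ( [Type [Prod [Atom bool]]] )]] * [Atom str]] => [Type [Prod [Prod [Atom a]] * [Atom str]]]]

6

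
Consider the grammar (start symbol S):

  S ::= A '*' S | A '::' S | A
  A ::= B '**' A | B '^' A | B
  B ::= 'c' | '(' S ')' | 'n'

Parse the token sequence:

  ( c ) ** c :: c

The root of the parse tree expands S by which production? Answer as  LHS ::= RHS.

[S [A [B ( [S [A [B c]]] )] ** [A [B c]]] :: [S [A [B c]]]]

S ::= A '::' S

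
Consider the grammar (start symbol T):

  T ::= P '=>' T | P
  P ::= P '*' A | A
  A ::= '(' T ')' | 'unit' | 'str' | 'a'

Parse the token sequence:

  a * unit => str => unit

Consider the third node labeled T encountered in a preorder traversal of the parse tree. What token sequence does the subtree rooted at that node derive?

[T [P [P [A a]] * [A unit]] => [T [P [A str]] => [T [P [A unit]]]]]

unit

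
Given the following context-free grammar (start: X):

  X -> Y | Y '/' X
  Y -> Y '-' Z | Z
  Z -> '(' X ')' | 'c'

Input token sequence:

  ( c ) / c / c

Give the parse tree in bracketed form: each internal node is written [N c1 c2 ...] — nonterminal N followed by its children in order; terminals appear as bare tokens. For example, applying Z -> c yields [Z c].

X
Y / X
Z / X
( X ) / X
( Y ) / X
( Z ) / X
( c ) / X
( c ) / Y / X
( c ) / Z / X
( c ) / c / X
( c ) / c / Y
( c ) / c / Z
( c ) / c / c

[X [Y [Z ( [X [Y [Z c]]] )]] / [X [Y [Z c]] / [X [Y [Z c]]]]]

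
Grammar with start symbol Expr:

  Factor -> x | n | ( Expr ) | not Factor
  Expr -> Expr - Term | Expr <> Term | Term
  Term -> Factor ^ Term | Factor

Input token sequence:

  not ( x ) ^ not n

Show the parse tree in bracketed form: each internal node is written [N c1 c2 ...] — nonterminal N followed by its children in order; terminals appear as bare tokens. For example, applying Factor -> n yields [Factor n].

Expr
Term
Factor ^ Term
not Factor ^ Term
not ( Expr ) ^ Term
not ( Term ) ^ Term
not ( Factor ) ^ Term
not ( x ) ^ Term
not ( x ) ^ Factor
not ( x ) ^ not Factor
not ( x ) ^ not n

[Expr [Term [Factor not [Factor ( [Expr [Term [Factor x]]] )]] ^ [Term [Factor not [Factor n]]]]]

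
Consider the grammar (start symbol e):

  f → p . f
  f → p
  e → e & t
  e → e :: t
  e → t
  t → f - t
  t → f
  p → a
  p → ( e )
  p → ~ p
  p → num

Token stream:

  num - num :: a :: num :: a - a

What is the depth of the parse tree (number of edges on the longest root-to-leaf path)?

[e [e [e [e [t [f [p num]] - [t [f [p num]]]]] :: [t [f [p a]]]] :: [t [f [p num]]]] :: [t [f [p a]] - [t [f [p a]]]]]

8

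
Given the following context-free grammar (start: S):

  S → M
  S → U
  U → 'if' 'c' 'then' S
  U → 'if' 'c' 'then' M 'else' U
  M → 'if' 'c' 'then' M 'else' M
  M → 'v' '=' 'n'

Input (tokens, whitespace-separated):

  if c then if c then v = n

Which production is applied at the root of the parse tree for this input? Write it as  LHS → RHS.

[S [U if c then [S [U if c then [S [M v = n]]]]]]

S → U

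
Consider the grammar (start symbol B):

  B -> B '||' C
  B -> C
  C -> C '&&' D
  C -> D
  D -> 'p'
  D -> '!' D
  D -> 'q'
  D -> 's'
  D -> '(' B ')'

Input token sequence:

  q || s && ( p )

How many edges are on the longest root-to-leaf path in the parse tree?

6

[B [B [C [D q]]] || [C [C [D s]] && [D ( [B [C [D p]]] )]]]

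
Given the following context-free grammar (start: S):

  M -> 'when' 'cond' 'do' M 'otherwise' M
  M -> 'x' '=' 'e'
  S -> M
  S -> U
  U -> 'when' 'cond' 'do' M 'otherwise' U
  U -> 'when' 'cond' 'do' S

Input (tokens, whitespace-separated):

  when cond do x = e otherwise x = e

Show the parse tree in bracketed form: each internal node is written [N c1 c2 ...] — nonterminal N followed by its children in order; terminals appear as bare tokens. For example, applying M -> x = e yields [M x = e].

S
M
when cond do M otherwise M
when cond do x = e otherwise M
when cond do x = e otherwise x = e

[S [M when cond do [M x = e] otherwise [M x = e]]]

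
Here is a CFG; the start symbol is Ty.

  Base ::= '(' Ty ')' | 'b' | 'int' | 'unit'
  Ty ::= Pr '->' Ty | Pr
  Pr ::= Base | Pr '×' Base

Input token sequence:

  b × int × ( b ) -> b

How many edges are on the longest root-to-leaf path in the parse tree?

6

[Ty [Pr [Pr [Pr [Base b]] × [Base int]] × [Base ( [Ty [Pr [Base b]]] )]] -> [Ty [Pr [Base b]]]]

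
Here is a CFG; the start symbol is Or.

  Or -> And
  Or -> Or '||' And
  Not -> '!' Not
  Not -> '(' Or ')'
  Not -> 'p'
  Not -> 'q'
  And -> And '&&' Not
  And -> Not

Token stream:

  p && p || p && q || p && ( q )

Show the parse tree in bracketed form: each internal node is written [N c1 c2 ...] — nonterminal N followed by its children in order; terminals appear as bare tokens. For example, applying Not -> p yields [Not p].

Or
Or || And
Or || And || And
And || And || And
And && Not || And || And
Not && Not || And || And
p && Not || And || And
p && p || And || And
p && p || And && Not || And
p && p || Not && Not || And
p && p || p && Not || And
p && p || p && q || And
p && p || p && q || And && Not
p && p || p && q || Not && Not
p && p || p && q || p && Not
p && p || p && q || p && ( Or )
p && p || p && q || p && ( And )
p && p || p && q || p && ( Not )
p && p || p && q || p && ( q )

[Or [Or [Or [And [And [Not p]] && [Not p]]] || [And [And [Not p]] && [Not q]]] || [And [And [Not p]] && [Not ( [Or [And [Not q]]] )]]]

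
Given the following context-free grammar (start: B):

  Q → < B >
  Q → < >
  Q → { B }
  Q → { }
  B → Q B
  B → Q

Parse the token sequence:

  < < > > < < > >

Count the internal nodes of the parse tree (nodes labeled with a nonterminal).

8

[B [Q < [B [Q < >]] >] [B [Q < [B [Q < >]] >]]]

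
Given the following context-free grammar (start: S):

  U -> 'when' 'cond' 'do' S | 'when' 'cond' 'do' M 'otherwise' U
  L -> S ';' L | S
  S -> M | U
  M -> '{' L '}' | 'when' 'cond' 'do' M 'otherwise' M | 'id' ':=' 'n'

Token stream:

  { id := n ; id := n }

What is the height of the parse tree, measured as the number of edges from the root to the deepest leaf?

6

[S [M { [L [S [M id := n]] ; [L [S [M id := n]]]] }]]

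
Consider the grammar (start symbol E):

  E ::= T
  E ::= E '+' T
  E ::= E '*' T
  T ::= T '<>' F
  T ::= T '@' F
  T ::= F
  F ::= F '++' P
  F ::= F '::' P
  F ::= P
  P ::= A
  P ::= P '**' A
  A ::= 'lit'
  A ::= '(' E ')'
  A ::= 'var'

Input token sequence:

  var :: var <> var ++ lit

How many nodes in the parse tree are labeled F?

4

[E [T [T [F [F [P [A var]]] :: [P [A var]]]] <> [F [F [P [A var]]] ++ [P [A lit]]]]]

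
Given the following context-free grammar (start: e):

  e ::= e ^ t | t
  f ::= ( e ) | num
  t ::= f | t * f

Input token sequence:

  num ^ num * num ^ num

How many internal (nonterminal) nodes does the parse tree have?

[e [e [e [t [f num]]] ^ [t [t [f num]] * [f num]]] ^ [t [f num]]]

11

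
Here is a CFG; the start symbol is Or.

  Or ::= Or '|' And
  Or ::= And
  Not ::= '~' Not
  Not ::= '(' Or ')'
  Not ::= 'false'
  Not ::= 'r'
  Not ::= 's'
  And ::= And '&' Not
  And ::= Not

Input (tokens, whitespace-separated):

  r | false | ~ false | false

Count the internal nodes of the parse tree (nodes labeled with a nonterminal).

[Or [Or [Or [Or [And [Not r]]] | [And [Not false]]] | [And [Not ~ [Not false]]]] | [And [Not false]]]

13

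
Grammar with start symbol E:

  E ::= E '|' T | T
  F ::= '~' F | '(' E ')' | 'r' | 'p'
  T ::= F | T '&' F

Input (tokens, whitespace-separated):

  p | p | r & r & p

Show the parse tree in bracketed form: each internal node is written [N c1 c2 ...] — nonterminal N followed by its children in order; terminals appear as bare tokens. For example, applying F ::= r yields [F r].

[E [E [E [T [F p]]] | [T [F p]]] | [T [T [T [F r]] & [F r]] & [F p]]]

E
E | T
E | T | T
T | T | T
F | T | T
p | T | T
p | F | T
p | p | T
p | p | T & F
p | p | T & F & F
p | p | F & F & F
p | p | r & F & F
p | p | r & r & F
p | p | r & r & p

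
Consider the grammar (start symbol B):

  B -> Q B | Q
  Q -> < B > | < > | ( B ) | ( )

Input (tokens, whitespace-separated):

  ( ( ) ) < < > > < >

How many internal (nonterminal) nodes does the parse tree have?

[B [Q ( [B [Q ( )]] )] [B [Q < [B [Q < >]] >] [B [Q < >]]]]

10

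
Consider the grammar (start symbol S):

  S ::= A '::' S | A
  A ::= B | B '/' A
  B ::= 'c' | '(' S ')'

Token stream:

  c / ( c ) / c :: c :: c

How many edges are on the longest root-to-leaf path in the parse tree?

[S [A [B c] / [A [B ( [S [A [B c]]] )] / [A [B c]]]] :: [S [A [B c]] :: [S [A [B c]]]]]

7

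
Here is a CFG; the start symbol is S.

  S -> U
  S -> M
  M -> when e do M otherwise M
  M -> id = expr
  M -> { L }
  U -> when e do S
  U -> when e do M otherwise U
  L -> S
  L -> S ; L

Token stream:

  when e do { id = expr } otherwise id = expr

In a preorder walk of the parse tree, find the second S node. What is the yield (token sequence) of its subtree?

id = expr

[S [M when e do [M { [L [S [M id = expr]]] }] otherwise [M id = expr]]]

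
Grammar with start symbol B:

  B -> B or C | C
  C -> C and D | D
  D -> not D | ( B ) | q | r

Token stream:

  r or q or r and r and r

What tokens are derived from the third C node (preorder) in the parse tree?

[B [B [B [C [D r]]] or [C [D q]]] or [C [C [C [D r]] and [D r]] and [D r]]]

r and r and r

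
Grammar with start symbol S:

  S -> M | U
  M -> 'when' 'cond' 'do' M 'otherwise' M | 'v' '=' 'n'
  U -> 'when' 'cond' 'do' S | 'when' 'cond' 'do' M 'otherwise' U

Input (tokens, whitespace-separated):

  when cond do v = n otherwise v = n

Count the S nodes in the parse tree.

1

[S [M when cond do [M v = n] otherwise [M v = n]]]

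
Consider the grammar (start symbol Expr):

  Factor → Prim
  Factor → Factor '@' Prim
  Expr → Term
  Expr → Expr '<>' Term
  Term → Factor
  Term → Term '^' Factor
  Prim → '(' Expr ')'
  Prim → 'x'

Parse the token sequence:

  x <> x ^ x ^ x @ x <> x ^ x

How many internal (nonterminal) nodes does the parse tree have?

23

[Expr [Expr [Expr [Term [Factor [Prim x]]]] <> [Term [Term [Term [Factor [Prim x]]] ^ [Factor [Prim x]]] ^ [Factor [Factor [Prim x]] @ [Prim x]]]] <> [Term [Term [Factor [Prim x]]] ^ [Factor [Prim x]]]]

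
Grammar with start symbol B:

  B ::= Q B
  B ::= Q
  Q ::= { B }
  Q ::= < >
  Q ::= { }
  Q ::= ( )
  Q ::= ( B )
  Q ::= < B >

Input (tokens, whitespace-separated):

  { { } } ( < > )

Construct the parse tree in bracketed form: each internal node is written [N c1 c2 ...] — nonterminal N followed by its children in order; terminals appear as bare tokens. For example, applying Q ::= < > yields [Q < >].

B
Q B
{ B } B
{ Q } B
{ { } } B
{ { } } Q
{ { } } ( B )
{ { } } ( Q )
{ { } } ( < > )

[B [Q { [B [Q { }]] }] [B [Q ( [B [Q < >]] )]]]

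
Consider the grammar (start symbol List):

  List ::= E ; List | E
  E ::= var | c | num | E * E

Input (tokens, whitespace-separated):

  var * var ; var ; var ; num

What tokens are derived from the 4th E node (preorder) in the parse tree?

[List [E [E var] * [E var]] ; [List [E var] ; [List [E var] ; [List [E num]]]]]

var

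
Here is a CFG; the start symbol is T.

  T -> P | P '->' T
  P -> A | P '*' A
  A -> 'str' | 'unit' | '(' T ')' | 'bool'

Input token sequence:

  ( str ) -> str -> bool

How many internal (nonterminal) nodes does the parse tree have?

[T [P [A ( [T [P [A str]]] )]] -> [T [P [A str]] -> [T [P [A bool]]]]]

12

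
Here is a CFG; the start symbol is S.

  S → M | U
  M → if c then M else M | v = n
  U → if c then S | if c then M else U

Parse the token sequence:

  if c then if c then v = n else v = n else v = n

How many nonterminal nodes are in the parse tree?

6

[S [M if c then [M if c then [M v = n] else [M v = n]] else [M v = n]]]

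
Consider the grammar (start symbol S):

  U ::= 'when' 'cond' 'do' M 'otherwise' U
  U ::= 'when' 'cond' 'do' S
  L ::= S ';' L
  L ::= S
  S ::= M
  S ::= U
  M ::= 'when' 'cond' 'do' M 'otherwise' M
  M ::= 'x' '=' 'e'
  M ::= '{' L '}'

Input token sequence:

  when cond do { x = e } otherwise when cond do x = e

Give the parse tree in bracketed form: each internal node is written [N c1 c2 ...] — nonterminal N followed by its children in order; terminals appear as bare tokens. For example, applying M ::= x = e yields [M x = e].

[S [U when cond do [M { [L [S [M x = e]]] }] otherwise [U when cond do [S [M x = e]]]]]

S
U
when cond do M otherwise U
when cond do { L } otherwise U
when cond do { S } otherwise U
when cond do { M } otherwise U
when cond do { x = e } otherwise U
when cond do { x = e } otherwise when cond do S
when cond do { x = e } otherwise when cond do M
when cond do { x = e } otherwise when cond do x = e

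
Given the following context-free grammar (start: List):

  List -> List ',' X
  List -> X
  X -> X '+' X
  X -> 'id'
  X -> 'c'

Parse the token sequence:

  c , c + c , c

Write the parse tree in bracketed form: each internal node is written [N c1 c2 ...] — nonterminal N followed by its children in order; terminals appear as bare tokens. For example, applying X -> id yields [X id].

List
List , X
List , X , X
X , X , X
c , X , X
c , X + X , X
c , c + X , X
c , c + c , X
c , c + c , c

[List [List [List [X c]] , [X [X c] + [X c]]] , [X c]]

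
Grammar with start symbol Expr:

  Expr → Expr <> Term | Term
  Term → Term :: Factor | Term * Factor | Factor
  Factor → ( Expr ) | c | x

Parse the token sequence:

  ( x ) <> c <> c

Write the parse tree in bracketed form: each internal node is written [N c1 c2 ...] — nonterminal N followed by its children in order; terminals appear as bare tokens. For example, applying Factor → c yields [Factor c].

[Expr [Expr [Expr [Term [Factor ( [Expr [Term [Factor x]]] )]]] <> [Term [Factor c]]] <> [Term [Factor c]]]

Expr
Expr <> Term
Expr <> Term <> Term
Term <> Term <> Term
Factor <> Term <> Term
( Expr ) <> Term <> Term
( Term ) <> Term <> Term
( Factor ) <> Term <> Term
( x ) <> Term <> Term
( x ) <> Factor <> Term
( x ) <> c <> Term
( x ) <> c <> Factor
( x ) <> c <> c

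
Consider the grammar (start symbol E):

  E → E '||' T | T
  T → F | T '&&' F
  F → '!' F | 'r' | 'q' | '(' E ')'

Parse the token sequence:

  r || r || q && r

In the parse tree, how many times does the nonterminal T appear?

[E [E [E [T [F r]]] || [T [F r]]] || [T [T [F q]] && [F r]]]

4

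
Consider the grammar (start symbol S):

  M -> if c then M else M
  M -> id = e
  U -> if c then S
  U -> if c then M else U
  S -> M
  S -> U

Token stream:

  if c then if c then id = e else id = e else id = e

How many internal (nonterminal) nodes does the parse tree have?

[S [M if c then [M if c then [M id = e] else [M id = e]] else [M id = e]]]

6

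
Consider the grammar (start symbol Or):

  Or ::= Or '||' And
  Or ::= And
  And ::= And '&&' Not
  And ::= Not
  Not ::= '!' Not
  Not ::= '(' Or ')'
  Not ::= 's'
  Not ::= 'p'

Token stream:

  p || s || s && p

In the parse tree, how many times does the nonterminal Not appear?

4

[Or [Or [Or [And [Not p]]] || [And [Not s]]] || [And [And [Not s]] && [Not p]]]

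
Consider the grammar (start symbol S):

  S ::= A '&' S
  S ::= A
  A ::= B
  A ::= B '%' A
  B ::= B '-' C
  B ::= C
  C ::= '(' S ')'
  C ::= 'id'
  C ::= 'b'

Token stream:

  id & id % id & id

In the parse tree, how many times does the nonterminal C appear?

[S [A [B [C id]]] & [S [A [B [C id]] % [A [B [C id]]]] & [S [A [B [C id]]]]]]

4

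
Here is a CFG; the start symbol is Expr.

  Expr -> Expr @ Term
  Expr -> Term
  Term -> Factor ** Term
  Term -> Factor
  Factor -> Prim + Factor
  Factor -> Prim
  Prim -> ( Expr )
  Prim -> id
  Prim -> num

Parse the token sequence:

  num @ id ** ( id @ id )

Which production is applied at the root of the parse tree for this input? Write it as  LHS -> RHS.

Expr -> Expr @ Term

[Expr [Expr [Term [Factor [Prim num]]]] @ [Term [Factor [Prim id]] ** [Term [Factor [Prim ( [Expr [Expr [Term [Factor [Prim id]]]] @ [Term [Factor [Prim id]]]] )]]]]]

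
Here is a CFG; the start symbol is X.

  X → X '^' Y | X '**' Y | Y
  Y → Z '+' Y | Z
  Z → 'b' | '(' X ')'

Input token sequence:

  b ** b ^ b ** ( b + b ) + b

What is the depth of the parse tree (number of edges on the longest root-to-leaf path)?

[X [X [X [X [Y [Z b]]] ** [Y [Z b]]] ^ [Y [Z b]]] ** [Y [Z ( [X [Y [Z b] + [Y [Z b]]]] )] + [Y [Z b]]]]

7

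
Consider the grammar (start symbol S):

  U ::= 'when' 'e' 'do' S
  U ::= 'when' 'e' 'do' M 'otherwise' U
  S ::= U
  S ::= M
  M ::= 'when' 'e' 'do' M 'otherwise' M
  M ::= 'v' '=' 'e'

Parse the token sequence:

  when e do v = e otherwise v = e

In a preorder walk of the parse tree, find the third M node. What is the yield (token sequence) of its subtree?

v = e

[S [M when e do [M v = e] otherwise [M v = e]]]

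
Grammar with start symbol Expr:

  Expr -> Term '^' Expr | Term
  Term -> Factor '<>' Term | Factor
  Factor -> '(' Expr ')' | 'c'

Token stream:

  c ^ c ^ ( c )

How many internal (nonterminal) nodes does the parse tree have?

12

[Expr [Term [Factor c]] ^ [Expr [Term [Factor c]] ^ [Expr [Term [Factor ( [Expr [Term [Factor c]]] )]]]]]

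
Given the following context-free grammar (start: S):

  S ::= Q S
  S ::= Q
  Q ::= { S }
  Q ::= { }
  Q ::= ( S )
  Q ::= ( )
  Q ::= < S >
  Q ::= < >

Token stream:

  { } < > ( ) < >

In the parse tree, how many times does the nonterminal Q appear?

[S [Q { }] [S [Q < >] [S [Q ( )] [S [Q < >]]]]]

4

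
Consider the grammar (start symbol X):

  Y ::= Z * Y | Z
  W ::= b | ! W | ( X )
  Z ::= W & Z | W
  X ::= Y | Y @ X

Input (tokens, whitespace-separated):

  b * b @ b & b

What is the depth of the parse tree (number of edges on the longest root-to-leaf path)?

6

[X [Y [Z [W b]] * [Y [Z [W b]]]] @ [X [Y [Z [W b] & [Z [W b]]]]]]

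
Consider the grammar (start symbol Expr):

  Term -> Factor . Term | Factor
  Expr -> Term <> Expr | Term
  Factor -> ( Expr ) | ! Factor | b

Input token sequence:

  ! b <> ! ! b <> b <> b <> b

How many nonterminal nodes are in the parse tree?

[Expr [Term [Factor ! [Factor b]]] <> [Expr [Term [Factor ! [Factor ! [Factor b]]]] <> [Expr [Term [Factor b]] <> [Expr [Term [Factor b]] <> [Expr [Term [Factor b]]]]]]]

18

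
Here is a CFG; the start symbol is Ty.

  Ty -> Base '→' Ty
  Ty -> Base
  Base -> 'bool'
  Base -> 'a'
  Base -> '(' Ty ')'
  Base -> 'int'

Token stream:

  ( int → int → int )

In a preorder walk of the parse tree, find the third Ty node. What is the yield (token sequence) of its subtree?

[Ty [Base ( [Ty [Base int] → [Ty [Base int] → [Ty [Base int]]]] )]]

int → int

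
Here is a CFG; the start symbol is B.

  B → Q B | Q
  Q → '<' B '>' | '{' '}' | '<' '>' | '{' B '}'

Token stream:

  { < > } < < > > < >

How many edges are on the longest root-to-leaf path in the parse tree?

5

[B [Q { [B [Q < >]] }] [B [Q < [B [Q < >]] >] [B [Q < >]]]]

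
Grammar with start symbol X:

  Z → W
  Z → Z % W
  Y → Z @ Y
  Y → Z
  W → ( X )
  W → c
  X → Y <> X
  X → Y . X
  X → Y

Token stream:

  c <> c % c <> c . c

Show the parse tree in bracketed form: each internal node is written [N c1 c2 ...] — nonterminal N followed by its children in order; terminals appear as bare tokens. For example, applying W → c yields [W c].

X
Y <> X
Z <> X
W <> X
c <> X
c <> Y <> X
c <> Z <> X
c <> Z % W <> X
c <> W % W <> X
c <> c % W <> X
c <> c % c <> X
c <> c % c <> Y . X
c <> c % c <> Z . X
c <> c % c <> W . X
c <> c % c <> c . X
c <> c % c <> c . Y
c <> c % c <> c . Z
c <> c % c <> c . W
c <> c % c <> c . c

[X [Y [Z [W c]]] <> [X [Y [Z [Z [W c]] % [W c]]] <> [X [Y [Z [W c]]] . [X [Y [Z [W c]]]]]]]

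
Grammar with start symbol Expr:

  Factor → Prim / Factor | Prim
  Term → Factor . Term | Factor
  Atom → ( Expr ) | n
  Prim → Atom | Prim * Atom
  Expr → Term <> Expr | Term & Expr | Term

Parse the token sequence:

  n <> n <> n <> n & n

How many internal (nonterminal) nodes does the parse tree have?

25

[Expr [Term [Factor [Prim [Atom n]]]] <> [Expr [Term [Factor [Prim [Atom n]]]] <> [Expr [Term [Factor [Prim [Atom n]]]] <> [Expr [Term [Factor [Prim [Atom n]]]] & [Expr [Term [Factor [Prim [Atom n]]]]]]]]]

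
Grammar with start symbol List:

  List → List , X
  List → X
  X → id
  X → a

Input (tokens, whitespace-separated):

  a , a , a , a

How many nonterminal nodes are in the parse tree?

8

[List [List [List [List [X a]] , [X a]] , [X a]] , [X a]]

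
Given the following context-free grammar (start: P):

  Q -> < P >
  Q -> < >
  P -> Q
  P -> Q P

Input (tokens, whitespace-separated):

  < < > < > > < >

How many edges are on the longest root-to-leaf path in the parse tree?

[P [Q < [P [Q < >] [P [Q < >]]] >] [P [Q < >]]]

5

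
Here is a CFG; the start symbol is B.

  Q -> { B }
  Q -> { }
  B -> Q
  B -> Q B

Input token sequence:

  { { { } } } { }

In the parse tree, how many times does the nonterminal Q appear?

[B [Q { [B [Q { [B [Q { }]] }]] }] [B [Q { }]]]

4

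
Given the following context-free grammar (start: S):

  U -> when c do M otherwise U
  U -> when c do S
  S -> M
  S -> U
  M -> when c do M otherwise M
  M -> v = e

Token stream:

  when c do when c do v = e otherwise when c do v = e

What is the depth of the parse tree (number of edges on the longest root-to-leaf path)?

[S [U when c do [S [U when c do [M v = e] otherwise [U when c do [S [M v = e]]]]]]]

7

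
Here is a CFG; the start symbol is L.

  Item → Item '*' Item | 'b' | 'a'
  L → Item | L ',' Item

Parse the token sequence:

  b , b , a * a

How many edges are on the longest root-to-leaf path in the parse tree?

4

[L [L [L [Item b]] , [Item b]] , [Item [Item a] * [Item a]]]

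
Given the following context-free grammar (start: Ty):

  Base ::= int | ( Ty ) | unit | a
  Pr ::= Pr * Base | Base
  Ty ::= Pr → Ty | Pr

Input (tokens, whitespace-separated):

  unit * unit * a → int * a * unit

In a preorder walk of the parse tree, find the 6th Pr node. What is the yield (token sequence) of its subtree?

[Ty [Pr [Pr [Pr [Base unit]] * [Base unit]] * [Base a]] → [Ty [Pr [Pr [Pr [Base int]] * [Base a]] * [Base unit]]]]

int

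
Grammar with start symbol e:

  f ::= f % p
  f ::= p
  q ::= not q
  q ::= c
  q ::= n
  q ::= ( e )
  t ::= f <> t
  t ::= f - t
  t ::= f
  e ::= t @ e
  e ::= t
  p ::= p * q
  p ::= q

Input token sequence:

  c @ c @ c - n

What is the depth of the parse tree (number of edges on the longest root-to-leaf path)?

[e [t [f [p [q c]]]] @ [e [t [f [p [q c]]]] @ [e [t [f [p [q c]]] - [t [f [p [q n]]]]]]]]

8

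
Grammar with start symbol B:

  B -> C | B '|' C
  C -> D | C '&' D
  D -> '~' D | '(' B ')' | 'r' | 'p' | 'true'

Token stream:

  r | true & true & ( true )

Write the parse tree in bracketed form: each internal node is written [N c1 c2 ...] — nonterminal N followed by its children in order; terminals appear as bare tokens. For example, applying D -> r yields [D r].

B
B | C
C | C
D | C
r | C
r | C & D
r | C & D & D
r | D & D & D
r | true & D & D
r | true & true & D
r | true & true & ( B )
r | true & true & ( C )
r | true & true & ( D )
r | true & true & ( true )

[B [B [C [D r]]] | [C [C [C [D true]] & [D true]] & [D ( [B [C [D true]]] )]]]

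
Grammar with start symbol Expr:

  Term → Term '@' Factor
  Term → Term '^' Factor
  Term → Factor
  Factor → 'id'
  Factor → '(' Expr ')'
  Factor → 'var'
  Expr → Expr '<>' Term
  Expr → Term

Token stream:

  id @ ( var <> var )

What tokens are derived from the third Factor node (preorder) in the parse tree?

var

[Expr [Term [Term [Factor id]] @ [Factor ( [Expr [Expr [Term [Factor var]]] <> [Term [Factor var]]] )]]]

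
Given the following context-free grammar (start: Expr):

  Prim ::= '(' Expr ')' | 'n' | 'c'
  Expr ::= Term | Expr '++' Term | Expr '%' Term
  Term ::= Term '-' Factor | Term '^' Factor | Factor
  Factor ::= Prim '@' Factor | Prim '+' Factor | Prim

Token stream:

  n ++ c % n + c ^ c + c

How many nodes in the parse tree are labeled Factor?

6

[Expr [Expr [Expr [Term [Factor [Prim n]]]] ++ [Term [Factor [Prim c]]]] % [Term [Term [Factor [Prim n] + [Factor [Prim c]]]] ^ [Factor [Prim c] + [Factor [Prim c]]]]]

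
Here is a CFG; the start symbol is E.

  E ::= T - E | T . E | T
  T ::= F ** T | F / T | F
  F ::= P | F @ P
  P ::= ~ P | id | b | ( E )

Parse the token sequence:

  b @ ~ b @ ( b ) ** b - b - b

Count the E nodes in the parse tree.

[E [T [F [F [F [P b]] @ [P ~ [P b]]] @ [P ( [E [T [F [P b]]]] )]] ** [T [F [P b]]]] - [E [T [F [P b]]] - [E [T [F [P b]]]]]]

4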